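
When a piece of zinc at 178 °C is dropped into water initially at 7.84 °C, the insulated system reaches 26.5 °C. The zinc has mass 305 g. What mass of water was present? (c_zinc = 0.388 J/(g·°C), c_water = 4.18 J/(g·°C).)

|Q_zinc| = |Q_water|:
305·0.388·(178 − 26.5) = m·4.18·(26.5 − 7.84)
78 m = 17929  ⇒  m ≈ 229.9 g

m ≈ 230 g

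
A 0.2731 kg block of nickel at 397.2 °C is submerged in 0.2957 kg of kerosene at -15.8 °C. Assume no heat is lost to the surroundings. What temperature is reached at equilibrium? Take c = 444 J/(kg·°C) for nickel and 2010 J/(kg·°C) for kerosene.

T_f ≈ 54.2 °C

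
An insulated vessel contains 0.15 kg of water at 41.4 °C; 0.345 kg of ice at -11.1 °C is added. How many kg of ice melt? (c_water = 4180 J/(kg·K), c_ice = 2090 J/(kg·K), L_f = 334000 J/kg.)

m_melted ≈ 0.0538 kg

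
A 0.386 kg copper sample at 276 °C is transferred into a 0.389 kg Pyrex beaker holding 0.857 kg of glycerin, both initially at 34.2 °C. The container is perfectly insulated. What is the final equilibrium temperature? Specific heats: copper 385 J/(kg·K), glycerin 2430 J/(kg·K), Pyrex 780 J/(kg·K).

With ΣQ=0 the equilibrium temperature is the m·c-weighted mean:
T_f = (148.61×276 + 2082.5×34.2 + 303.42×34.2) / (148.61 + 2082.5 + 303.42)
    = 122615 / 2534.5 ≈ 48.38 °C

T_f ≈ 48.4 °C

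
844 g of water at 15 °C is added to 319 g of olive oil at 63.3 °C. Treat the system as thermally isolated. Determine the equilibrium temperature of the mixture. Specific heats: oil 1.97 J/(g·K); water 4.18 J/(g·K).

T_f ≈ 22.3 °C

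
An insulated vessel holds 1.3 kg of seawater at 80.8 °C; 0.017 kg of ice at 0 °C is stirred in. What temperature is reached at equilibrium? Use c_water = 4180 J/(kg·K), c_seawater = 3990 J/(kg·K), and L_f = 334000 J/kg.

T_f ≈ 78.6 °C

Energy conservation, ΣQ = 0:
fusion: m_ice L_f = 0.017×334000 = 5678
  meltwater 0→T: 0.017×4180×T = 71.06 T
  seawater: 5187(T − 80.8)
5258.1 T = 419110 − 5678 = 413432
T ≈ 78.63 °C (positive, so assuming full melt was valid).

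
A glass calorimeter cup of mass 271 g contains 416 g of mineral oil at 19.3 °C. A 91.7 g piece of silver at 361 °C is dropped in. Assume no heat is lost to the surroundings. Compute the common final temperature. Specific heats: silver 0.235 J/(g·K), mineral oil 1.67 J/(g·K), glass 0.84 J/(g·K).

T_f is the heat-capacity-weighted average of the initial temperatures:
T_f = (21.55×361 + 694.72×19.3 + 227.64×19.3) / (21.55 + 694.72 + 227.64)
    = 25581 / 943.91 ≈ 27.10 °C

T_f ≈ 27.1 °C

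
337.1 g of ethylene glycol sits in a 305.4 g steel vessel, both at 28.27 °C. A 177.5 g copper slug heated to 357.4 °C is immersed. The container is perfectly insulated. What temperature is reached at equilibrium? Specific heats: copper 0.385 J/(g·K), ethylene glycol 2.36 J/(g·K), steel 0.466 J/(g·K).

T_f ≈ 50.6 °C

Let T be the final temperature. ΣQ_i = 0:
177.5×0.385×(T − 357.4) + 337.1×2.36×(T − 28.27) + 305.4×0.466×(T − 28.27) = 0
68.34(T − 357.4) + 795.56(T − 28.27) + 142.32(T − 28.27) = 0
(68.34 + 795.56 + 142.32) T = 68.34×357.4 + 795.56×28.27 + 142.32×28.27
T ≈ 50.62 °C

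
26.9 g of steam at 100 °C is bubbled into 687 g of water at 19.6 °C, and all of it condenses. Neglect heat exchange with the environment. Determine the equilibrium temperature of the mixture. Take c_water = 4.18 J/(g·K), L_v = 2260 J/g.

Energy balance with sensible and latent terms:
condense steam: −26.9·2260 = −60794
  condensate cools 100→T: 26.9·4.18·(T − 100) = 112.44(T − 100)
  original water: 2871.7(T − 19.6)
2984.1 T = 60794 + 11244 + 56285 = 128323
T ≈ 43.00 °C (< 100 °C, so full condensation is consistent).

T_f ≈ 43.0 °C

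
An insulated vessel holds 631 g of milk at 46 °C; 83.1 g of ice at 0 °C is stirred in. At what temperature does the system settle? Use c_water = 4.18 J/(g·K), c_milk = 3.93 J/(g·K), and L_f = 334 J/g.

Energy conservation, ΣQ = 0:
latent heat to melt: 83.1×334 = 27755; meltwater 0→T: 83.1×4.18×T = 347.36 T; milk: 2479.8(T − 46)
2827.2 T = 114072 − 27755 = 86317
T ≈ 30.53 °C — above 0 °C, consistent with complete melting.

T_f ≈ 30.5 °C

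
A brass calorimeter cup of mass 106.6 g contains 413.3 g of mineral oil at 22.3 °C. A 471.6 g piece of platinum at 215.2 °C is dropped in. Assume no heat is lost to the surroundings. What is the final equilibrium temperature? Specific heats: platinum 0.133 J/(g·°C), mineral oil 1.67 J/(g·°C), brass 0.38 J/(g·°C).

T_f ≈ 37.5 °C

Conservation of energy gives ΣQ = 0:
471.6*0.133*(T − 215.2) + 413.3*1.67*(T − 22.3) + 106.6*0.38*(T − 22.3) = 0
62.72(T − 215.2) + 690.21(T − 22.3) + 40.51(T − 22.3) = 0
(62.72 + 690.21 + 40.51) T = 62.72*215.2 + 690.21*22.3 + 40.51*22.3
T = 29793 / 793.44 = 37.5 °C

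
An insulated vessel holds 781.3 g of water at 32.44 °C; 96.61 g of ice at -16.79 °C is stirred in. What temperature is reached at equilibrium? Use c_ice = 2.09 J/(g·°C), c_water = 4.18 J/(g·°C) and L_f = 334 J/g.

T_f ≈ 19.2 °C

Let T be the final temperature. ΣQ_i = 0:
ice -16.79→0 °C: 96.61×2.09×16.79 = 3390.2
  latent heat to melt: 96.61×334 = 32268
  meltwater 0→T: 96.61×4.18×T = 403.83 T
  water: 3265.8(T − 32.44)
3669.7 T = 105944 − 35658 = 70286
T ≈ 19.15 °C (positive, so assuming full melt was valid).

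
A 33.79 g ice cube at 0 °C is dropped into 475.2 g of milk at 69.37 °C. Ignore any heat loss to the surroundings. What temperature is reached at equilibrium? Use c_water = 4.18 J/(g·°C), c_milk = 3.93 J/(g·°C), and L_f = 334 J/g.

Taking heat into each body as positive, Σ m c ΔT = 0:
fusion: m_ice L_f = 33.79·334 = 11286
  meltwater 0→T: 33.79·4.18·T = 141.24 T
  milk: 1867.5(T − 69.37)
2008.8 T = 129551 − 11286 = 118265
T ≈ 58.87 °C — above 0 °C, consistent with complete melting.

T_f ≈ 58.9 °C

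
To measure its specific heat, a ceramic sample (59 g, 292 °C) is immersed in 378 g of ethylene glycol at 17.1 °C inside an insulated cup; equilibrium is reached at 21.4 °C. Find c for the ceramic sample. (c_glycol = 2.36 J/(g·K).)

c ≈ 0.24 J/(g·K)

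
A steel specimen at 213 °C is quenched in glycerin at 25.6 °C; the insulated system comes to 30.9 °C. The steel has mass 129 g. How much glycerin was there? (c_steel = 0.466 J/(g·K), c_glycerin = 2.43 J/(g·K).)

m ≈ 850 g

|Q_steel| = |Q_glycerin|:
129×0.466×(213 − 30.9) = m×2.43×(30.9 − 25.6)
12.88 m = 10947  ⇒  m ≈ 850 g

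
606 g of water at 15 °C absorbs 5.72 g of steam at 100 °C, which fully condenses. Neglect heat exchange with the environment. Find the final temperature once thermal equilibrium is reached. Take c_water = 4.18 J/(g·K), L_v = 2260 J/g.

T_f ≈ 20.9 °C

Taking heat into each body as positive, Σ m c ΔT = 0:
condense steam: −5.72·2260 = −12927; condensate cools 100→T: 5.72·4.18·(T − 100) = 23.91(T − 100); original water: 2533.1(T − 15)
2557 T = 12927 + 2391 + 37996 = 53314
T ≈ 20.85 °C (< 100 °C, so full condensation is consistent).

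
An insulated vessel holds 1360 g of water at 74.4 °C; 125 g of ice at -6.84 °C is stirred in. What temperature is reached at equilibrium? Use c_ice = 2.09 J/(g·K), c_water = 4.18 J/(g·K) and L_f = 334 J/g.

T_f ≈ 61.1 °C

Let T be the final temperature. ΣQ_i = 0:
ice -6.84→0 °C: 125·2.09·6.84 = 1787; melt ice: 125·334 = 41750; warm the meltwater: 522.5 T; water cools: 1360·4.18·(T − 74.4) = 5684.8(T − 74.4)
6207.3 T = 422949 − 43537 = 379412
T ≈ 61.12 °C. Since T > 0 °C, the all-ice-melts assumption holds.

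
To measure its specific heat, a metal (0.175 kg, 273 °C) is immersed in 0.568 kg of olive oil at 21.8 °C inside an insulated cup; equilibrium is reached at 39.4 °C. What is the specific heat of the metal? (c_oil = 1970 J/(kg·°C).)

m_s c (T_s − T_f) = m_oil c_oil (T_f − T_0):
0.175·c·(273 − 39.4) = 0.568·1970·(39.4 − 21.8)
40.88 c = 19694  ⇒  c ≈ 481.7 J/(kg·°C)

c ≈ 482 J/(kg·°C)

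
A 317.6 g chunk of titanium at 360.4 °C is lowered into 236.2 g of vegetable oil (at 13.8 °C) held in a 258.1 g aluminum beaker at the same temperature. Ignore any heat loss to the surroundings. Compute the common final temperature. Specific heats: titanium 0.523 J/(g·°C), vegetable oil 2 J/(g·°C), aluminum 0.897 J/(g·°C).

Net heat exchanged in the isolated system is zero:
317.6*0.523*(T − 360.4) + 236.2*2*(T − 13.8) + 258.1*0.897*(T − 13.8) = 0
166.1(T − 360.4) + 472.4(T − 13.8) + 231.52(T − 13.8) = 0
(166.1 + 472.4 + 231.52) T = 166.1*360.4 + 472.4*13.8 + 231.52*13.8
T ≈ 79.97 °C

T_f ≈ 80.0 °C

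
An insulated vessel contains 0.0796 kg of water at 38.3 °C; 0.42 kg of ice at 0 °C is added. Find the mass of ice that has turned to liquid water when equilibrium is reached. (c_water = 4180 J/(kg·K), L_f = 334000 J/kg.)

Water can give up m c ΔT = 0.0796×4180×38.3 = 12743 J before reaching 0 °C.
Melting all 0.42 kg of ice would need 0.42×334000 = 140280 J.
That's not enough to melt it all — equilibrium is at 0 °C with ice remaining.
m_melt = 12743 / L_f = 0.03815 kg.

m_melted ≈ 0.0382 kg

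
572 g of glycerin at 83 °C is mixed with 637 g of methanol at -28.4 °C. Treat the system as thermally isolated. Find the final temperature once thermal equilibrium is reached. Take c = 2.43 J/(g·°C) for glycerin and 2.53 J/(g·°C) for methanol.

T_f ≈ 23.2 °C

Heat lost by the glycerin equals heat gained by the methanol:
572·2.43·(83 − T) = 637·2.53·(T − (-28.4))
1390(83 − T) = 1611.6(T − (-28.4))
3001.6 T = 69597  ⇒  T ≈ 23.19 °C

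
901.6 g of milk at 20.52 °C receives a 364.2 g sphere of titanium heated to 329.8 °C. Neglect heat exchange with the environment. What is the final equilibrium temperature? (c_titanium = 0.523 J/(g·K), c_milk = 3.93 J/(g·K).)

Set heat shed by the hot body equal to heat absorbed by the cold body:
364.2·0.523·(329.8 − T) = 901.6·3.93·(T − 20.52)
190.48(329.8 − T) = 3543.3(T − 20.52)
3733.8 T = 135527  ⇒  T ≈ 36.30 °C

T_f ≈ 36.3 °C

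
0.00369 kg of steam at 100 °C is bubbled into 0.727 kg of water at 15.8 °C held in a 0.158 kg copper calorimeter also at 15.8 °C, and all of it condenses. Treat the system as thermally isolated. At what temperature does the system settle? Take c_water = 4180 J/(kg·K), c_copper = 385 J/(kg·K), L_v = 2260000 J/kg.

T_f ≈ 18.9 °C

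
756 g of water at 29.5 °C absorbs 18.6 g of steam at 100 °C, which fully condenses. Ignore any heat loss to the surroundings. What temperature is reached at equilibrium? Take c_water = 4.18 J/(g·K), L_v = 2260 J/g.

T_f ≈ 44.2 °C

Conservation of energy gives ΣQ = 0:
steam→water at 100 °C releases m L_v = 18.6×2260 = 42036; condensed water 100 °C→T: 77.75(T − 100); water warms: 756×4.18×(T − 29.5) = 3160.1(T − 29.5)
3237.8 T = 42036 + 7774.8 + 93222 = 143033
T ≈ 44.18 °C (< 100 °C, so full condensation is consistent).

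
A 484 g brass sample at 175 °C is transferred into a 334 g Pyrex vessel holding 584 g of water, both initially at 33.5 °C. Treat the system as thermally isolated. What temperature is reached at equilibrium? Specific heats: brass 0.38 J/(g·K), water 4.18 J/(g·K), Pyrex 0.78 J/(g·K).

Energy conservation, ΣQ = 0:
484*0.38*(T − 175) + 584*4.18*(T − 33.5) + 334*0.78*(T − 33.5) = 0
183.92(T − 175) + 2441.1(T − 33.5) + 260.52(T − 33.5) = 0
(183.92 + 2441.1 + 260.52) T = 183.92*175 + 2441.1*33.5 + 260.52*33.5
T = 122691/2885.6 ≈ 42.52 °C

T_f ≈ 42.5 °C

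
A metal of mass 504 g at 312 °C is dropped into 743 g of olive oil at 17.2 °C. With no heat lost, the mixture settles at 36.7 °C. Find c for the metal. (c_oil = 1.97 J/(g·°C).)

c ≈ 0.206 J/(g·°C)

m_s c (T_s − T_f) = m_oil c_oil (T_f − T_0):
504·c·(312 − 36.7) = 743·1.97·(36.7 − 17.2)
138751 c = 28542  ⇒  c ≈ 0.2057 J/(g·°C)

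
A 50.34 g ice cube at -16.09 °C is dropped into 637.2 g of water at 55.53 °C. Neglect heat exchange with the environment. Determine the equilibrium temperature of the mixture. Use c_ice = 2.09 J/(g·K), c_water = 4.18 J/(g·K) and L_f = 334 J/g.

T_f ≈ 45.0 °C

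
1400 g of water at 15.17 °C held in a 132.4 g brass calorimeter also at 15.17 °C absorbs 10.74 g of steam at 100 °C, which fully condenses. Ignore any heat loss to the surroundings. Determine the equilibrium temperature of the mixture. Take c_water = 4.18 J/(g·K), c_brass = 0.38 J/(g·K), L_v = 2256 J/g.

T_f ≈ 19.9 °C

Taking heat into each body as positive, Σ m c ΔT = 0:
steam→water at 100 °C releases m L_v = 10.74·2256 = 24229
  condensed water 100 °C→T: 44.89(T − 100)
  original water: 5852(T − 15.17)
  brass cup: 132.4·0.38·(T − 15.17) = 50.31(T − 15.17)
5947.2 T = 24229 + 4489.3 + 89538 = 118257
T ≈ 19.88 °C — below 100 °C, confirming all the steam condensed.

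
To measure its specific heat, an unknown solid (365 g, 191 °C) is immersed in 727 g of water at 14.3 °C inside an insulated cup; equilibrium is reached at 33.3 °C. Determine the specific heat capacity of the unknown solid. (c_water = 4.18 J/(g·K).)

c ≈ 1 J/(g·K)

Taking heat into each body as positive, Σ m c ΔT = 0:
365×c×(33.3 − 191) + 727×4.18×(33.3 − 14.3) = 0
-57560 c = -57738
c = -57738/-57560 ≈ 1.003 J/(g·K)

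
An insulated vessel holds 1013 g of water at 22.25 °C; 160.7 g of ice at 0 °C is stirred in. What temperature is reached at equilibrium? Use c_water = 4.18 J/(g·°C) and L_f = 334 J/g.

Conservation of energy gives ΣQ = 0:
fusion: m_ice L_f = 160.7·334 = 53674
  meltwater 0→T: 160.7·4.18·T = 671.73 T
  water: 4234.3(T − 22.25)
4906.1 T = 94214 − 53674 = 40540
T ≈ 8.26 °C — above 0 °C, consistent with complete melting.

T_f ≈ 8.3 °C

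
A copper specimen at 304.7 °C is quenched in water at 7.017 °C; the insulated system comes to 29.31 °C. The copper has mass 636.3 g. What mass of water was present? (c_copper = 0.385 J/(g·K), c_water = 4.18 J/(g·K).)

m ≈ 724 g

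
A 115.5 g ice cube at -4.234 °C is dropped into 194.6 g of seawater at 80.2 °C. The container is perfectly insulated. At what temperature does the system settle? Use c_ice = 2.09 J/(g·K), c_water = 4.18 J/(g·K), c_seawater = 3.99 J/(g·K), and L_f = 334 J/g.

Setting the total heat transfer to zero:
ice -4.234→0 °C: 115.5×2.09×4.234 = 1022.1
  fusion: m_ice L_f = 115.5×334 = 38577
  meltwater 0→T: 115.5×4.18×T = 482.79 T
  seawater cools: 194.6×3.99×(T − 80.2) = 776.45(T − 80.2)
1259.2 T = 62272 − 39599 = 22673
T ≈ 18.00 °C. Since T > 0 °C, the all-ice-melts assumption holds.

T_f ≈ 18.0 °C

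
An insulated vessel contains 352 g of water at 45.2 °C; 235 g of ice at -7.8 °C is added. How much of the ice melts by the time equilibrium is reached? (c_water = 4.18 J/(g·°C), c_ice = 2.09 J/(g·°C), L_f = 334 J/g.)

m_melted ≈ 188 g

Water can give up m c ΔT = 352·4.18·45.2 = 66505 J before reaching 0 °C.
Of that, 235·2.09·7.8 = 3831 J goes to bring the ice to 0 °C, leaving 62675 J.
Melting all 235 g of ice would need 235·334 = 78490 J.
That's not enough to melt it all — equilibrium is at 0 °C with ice remaining.
m_melted·334 = 62675  ⇒  m_melted ≈ 187.6 g.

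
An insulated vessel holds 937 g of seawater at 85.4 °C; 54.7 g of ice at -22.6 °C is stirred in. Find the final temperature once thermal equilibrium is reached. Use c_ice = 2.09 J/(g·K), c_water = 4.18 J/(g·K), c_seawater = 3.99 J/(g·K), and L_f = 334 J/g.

Conservation of energy gives ΣQ = 0:
ice -22.6→0 °C: 54.7×2.09×22.6 = 2583.7
  melt ice: 54.7×334 = 18270
  meltwater 0→T: 54.7×4.18×T = 228.65 T
  seawater: 3738.6(T − 85.4)
3967.3 T = 319279 − 20853 = 298426
T ≈ 75.22 °C (positive, so assuming full melt was valid).

T_f ≈ 75.2 °C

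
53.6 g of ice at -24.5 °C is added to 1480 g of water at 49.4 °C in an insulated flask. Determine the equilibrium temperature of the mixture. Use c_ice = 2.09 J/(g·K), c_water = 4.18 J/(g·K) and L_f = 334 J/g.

Let T be the final temperature. ΣQ_i = 0:
ice -24.5→0 °C: 53.6·2.09·24.5 = 2744.6
  latent heat to melt: 53.6·334 = 17902
  warm the meltwater: 224.05 T
  water cools: 1480·4.18·(T − 49.4) = 6186.4(T − 49.4)
6410.4 T = 305608 − 20647 = 284961
T ≈ 44.45 °C. Since T > 0 °C, the all-ice-melts assumption holds.

T_f ≈ 44.5 °C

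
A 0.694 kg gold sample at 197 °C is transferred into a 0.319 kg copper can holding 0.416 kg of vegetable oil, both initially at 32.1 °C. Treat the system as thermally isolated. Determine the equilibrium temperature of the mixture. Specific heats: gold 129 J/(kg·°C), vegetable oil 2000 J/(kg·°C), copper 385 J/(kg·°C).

T_f ≈ 46.2 °C

Energy conservation, ΣQ = 0:
0.694*129*(T − 197) + 0.416*2000*(T − 32.1) + 0.319*385*(T − 32.1) = 0
89.53(T − 197) + 832(T − 32.1) + 122.81(T − 32.1) = 0
(89.53 + 832 + 122.81) T = 89.53*197 + 832*32.1 + 122.81*32.1
T = 48286/1044.3 ≈ 46.24 °C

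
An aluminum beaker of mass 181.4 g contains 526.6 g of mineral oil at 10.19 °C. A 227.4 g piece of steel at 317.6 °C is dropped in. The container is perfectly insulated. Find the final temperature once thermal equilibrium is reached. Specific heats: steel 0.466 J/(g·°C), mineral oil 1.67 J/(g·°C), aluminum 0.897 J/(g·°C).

T_f ≈ 38.6 °C

T_f = Σ m_i c_i T_i / Σ m_i c_i:
T_f = (105.97×317.6 + 879.42×10.19 + 162.72×10.19) / (105.97 + 879.42 + 162.72)
    = 44275 / 1148.1 ≈ 38.56 °C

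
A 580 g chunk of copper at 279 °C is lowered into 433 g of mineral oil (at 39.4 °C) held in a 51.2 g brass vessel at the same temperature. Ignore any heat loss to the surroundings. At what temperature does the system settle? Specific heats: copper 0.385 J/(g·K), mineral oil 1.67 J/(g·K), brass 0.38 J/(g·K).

T_f ≈ 94.8 °C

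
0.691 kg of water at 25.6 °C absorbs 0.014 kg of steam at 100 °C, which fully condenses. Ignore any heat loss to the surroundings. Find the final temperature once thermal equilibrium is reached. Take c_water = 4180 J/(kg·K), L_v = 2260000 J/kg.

Heat gained plus heat lost sum to zero:
steam→water at 100 °C releases m L_v = 0.014×2260000 = 31640
  condensate cools 100→T: 0.014×4180×(T − 100) = 58.52(T − 100)
  water warms: 0.691×4180×(T − 25.6) = 2888.4(T − 25.6)
2946.9 T = 31640 + 5852 + 73943 = 111435
T ≈ 37.81 °C — below 100 °C, confirming all the steam condensed.

T_f ≈ 37.8 °C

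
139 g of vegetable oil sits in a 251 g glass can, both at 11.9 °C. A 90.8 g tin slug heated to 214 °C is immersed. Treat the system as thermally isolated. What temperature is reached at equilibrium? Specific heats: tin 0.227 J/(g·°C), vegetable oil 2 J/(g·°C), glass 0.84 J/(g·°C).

Taking heat into each body as positive, Σ m c ΔT = 0:
90.8*0.227*(T − 214) + 139*2*(T − 11.9) + 251*0.84*(T − 11.9) = 0
20.61(T − 214) + 278(T − 11.9) + 210.84(T − 11.9) = 0
509.45 T = 10228
T = 10228 / 509.45 = 20.1 °C

T_f ≈ 20.1 °C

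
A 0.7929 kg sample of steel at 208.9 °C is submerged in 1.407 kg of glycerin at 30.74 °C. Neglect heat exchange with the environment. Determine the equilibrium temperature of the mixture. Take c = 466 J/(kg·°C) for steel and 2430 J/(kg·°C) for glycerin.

|Q_steel| = |Q_glycerin|:
0.7929*466*(208.9 − T) = 1.407*2430*(T − 30.74)
369.49(208.9 − T) = 3419(T − 30.74)
3788.5 T = 182287  ⇒  T ≈ 48.12 °C

T_f ≈ 48.1 °C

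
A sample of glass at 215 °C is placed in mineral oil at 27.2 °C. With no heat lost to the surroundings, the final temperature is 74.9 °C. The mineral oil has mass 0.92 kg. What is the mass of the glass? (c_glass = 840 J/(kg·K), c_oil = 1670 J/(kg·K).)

|Q_glass| = |Q_oil|:
m×840×(215 − 74.9) = 0.92×1670×(74.9 − 27.2)
117684 m = 73286  ⇒  m ≈ 0.6227 kg

m ≈ 0.623 kg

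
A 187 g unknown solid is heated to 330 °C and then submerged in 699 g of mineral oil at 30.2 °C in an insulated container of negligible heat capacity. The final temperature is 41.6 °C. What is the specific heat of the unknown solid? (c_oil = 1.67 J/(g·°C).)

c ≈ 0.247 J/(g·°C)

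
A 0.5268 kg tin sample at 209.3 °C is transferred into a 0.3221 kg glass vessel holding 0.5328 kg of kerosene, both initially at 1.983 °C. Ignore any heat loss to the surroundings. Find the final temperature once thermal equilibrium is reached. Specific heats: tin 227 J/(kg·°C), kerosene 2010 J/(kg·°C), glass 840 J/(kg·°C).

T_f ≈ 19.0 °C

Setting the total heat transfer to zero:
0.5268×227×(T − 209.3) + 0.5328×2010×(T − 1.983) + 0.3221×840×(T − 1.983) = 0
119.58(T − 209.3) + 1070.9(T − 1.983) + 270.56(T − 1.983) = 0
1461.1 T = 27689
T ≈ 18.95 °C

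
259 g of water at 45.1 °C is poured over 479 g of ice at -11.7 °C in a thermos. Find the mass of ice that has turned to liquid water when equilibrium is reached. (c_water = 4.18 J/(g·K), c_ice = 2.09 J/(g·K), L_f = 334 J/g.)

Cooling the water to 0 °C releases 259·4.18·45.1 = 48826 J.
Of that, 479·2.09·11.7 = 11713 J goes to bring the ice to 0 °C, leaving 37113 J.
Fully melting the ice requires m_ice L_f = 479·334 = 159986 J.
Since 37113 < 159986 J, not all the ice melts; equilibrium is at 0 °C.
m_melted·334 = 37113  ⇒  m_melted ≈ 111.1 g.

m_melted ≈ 111 g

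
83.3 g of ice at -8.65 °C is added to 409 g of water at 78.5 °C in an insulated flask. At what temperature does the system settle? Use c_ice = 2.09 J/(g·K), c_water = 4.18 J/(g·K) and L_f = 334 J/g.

T_f ≈ 51.0 °C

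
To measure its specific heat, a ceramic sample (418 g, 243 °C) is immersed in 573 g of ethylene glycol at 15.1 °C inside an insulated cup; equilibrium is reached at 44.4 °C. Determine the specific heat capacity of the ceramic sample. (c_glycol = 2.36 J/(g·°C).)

c ≈ 0.477 J/(g·°C)

Taking heat into each body as positive, Σ m c ΔT = 0:
418×c×(44.4 − 243) + 573×2.36×(44.4 − 15.1) = 0
-83015 c = -39622
c = -39622/-83015 ≈ 0.4773 J/(g·°C)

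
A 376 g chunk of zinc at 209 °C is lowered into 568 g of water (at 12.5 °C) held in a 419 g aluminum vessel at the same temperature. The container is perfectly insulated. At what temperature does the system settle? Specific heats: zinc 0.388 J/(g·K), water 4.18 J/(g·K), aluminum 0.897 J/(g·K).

Heat gained plus heat lost sum to zero:
376·0.388·(T − 209) + 568·4.18·(T − 12.5) + 419·0.897·(T − 12.5) = 0
(145.89 + 2374.2 + 375.84) T = 145.89·209 + 2374.2·12.5 + 375.84·12.5
T = 64867/2896 ≈ 22.40 °C

T_f ≈ 22.4 °C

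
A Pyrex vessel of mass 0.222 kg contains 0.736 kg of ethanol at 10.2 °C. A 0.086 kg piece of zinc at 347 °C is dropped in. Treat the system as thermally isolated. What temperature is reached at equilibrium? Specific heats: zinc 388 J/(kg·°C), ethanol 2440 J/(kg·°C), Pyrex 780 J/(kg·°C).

Setting the total heat transfer to zero:
0.086*388*(T − 347) + 0.736*2440*(T − 10.2) + 0.222*780*(T − 10.2) = 0
(33.37 + 1795.8 + 173.16) T = 33.37*347 + 1795.8*10.2 + 173.16*10.2
T ≈ 15.81 °C

T_f ≈ 15.8 °C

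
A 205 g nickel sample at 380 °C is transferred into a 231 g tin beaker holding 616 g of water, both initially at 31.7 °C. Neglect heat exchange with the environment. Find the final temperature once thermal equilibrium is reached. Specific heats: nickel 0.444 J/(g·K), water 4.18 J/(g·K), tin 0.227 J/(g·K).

Heat gained plus heat lost sum to zero:
205·0.444·(T − 380) + 616·4.18·(T − 31.7) + 231·0.227·(T − 31.7) = 0
91.02(T − 380) + 2574.9(T − 31.7) + 52.44(T − 31.7) = 0
2718.3 T = 117874
T ≈ 43.36 °C

T_f ≈ 43.4 °C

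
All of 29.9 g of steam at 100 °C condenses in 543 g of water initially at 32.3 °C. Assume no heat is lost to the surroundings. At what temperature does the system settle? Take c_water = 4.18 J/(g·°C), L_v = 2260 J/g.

T_f ≈ 64.1 °C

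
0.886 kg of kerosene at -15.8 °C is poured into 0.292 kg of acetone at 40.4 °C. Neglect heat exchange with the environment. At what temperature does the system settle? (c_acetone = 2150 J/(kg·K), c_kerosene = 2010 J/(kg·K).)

T_f ≈ -1.2 °C

Taking heat into each body as positive, Σ m c ΔT = 0:
0.292·2150·(T − 40.4) + 0.886·2010·(T − (-15.8)) = 0
627.8(T − 40.4) + 1780.9(T − (-15.8)) = 0
(627.8 + 1780.9) T = 627.8·40.4 + 1780.9·(-15.8)
T ≈ -1.15 °C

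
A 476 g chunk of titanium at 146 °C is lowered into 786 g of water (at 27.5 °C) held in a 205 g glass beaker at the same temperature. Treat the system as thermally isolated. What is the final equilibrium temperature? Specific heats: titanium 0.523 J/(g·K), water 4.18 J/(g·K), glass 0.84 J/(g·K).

Setting the total heat transfer to zero:
476×0.523×(T − 146) + 786×4.18×(T − 27.5) + 205×0.84×(T − 27.5) = 0
3706.6 T = 131433
T ≈ 35.46 °C

T_f ≈ 35.5 °C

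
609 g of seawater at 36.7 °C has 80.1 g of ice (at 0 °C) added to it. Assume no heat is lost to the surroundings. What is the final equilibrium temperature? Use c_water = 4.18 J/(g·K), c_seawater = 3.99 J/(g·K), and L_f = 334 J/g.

T_f ≈ 22.6 °C

Heat gained plus heat lost sum to zero:
fusion: m_ice L_f = 80.1·334 = 26753
  warm the meltwater: 334.82 T
  seawater: 2429.9(T − 36.7)
2764.7 T = 89178 − 26753 = 62424
T ≈ 22.58 °C (positive, so assuming full melt was valid).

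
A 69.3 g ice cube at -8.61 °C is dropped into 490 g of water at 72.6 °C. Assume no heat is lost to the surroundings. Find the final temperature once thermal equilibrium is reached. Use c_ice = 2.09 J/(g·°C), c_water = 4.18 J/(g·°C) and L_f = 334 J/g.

T_f ≈ 53.2 °C

Net heat exchanged in the isolated system is zero:
warm ice to 0 °C: 69.3×2.09×(0 − (-8.61)) = 1247
  melt ice: 69.3×334 = 23146
  meltwater 0→T: 69.3×4.18×T = 289.67 T
  water: 2048.2(T − 72.6)
2337.9 T = 148699 − 24393 = 124306
T ≈ 53.17 °C. Since T > 0 °C, the all-ice-melts assumption holds.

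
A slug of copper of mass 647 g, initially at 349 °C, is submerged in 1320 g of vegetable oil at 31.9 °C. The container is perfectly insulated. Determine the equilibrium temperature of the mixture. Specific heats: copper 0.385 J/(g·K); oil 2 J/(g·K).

Energy conservation, ΣQ = 0:
647×0.385×(T − 349) + 1320×2×(T − 31.9) = 0
(249.09 + 2640) T = 249.09×349 + 2640×31.9
T = 171150/2889.1 ≈ 59.24 °C

T_f ≈ 59.2 °C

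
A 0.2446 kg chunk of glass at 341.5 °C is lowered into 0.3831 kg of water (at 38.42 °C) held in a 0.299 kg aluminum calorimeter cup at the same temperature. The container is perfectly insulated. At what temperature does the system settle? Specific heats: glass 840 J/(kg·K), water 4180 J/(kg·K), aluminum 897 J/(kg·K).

Conservation of energy gives ΣQ = 0:
0.2446*840*(T − 341.5) + 0.3831*4180*(T − 38.42) + 0.299*897*(T − 38.42) = 0
205.46(T − 341.5) + 1601.4(T − 38.42) + 268.2(T − 38.42) = 0
(205.46 + 1601.4 + 268.2) T = 205.46*341.5 + 1601.4*38.42 + 268.2*38.42
T = 141994/2075 ≈ 68.43 °C

T_f ≈ 68.4 °C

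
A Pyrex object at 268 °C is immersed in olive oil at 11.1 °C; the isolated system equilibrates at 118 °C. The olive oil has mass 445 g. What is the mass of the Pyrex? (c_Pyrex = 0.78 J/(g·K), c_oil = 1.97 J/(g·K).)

m ≈ 801 g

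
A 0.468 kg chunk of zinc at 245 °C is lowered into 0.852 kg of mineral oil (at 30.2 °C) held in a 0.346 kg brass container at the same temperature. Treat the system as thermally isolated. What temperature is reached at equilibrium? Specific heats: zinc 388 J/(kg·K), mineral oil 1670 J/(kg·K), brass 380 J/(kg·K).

T_f ≈ 52.7 °C

Conservation of energy gives ΣQ = 0:
0.468·388·(T − 245) + 0.852·1670·(T − 30.2) + 0.346·380·(T − 30.2) = 0
181.58(T − 245) + 1422.8(T − 30.2) + 131.48(T − 30.2) = 0
(181.58 + 1422.8 + 131.48) T = 181.58·245 + 1422.8·30.2 + 131.48·30.2
T = 91429 / 1735.9 = 52.7 °C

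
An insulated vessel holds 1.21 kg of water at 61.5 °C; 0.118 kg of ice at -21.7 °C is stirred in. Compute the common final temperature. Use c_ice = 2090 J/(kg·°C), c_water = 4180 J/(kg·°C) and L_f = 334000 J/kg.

T_f ≈ 48.0 °C

Net heat exchanged in the isolated system is zero:
ice -21.7→0 °C: 0.118×2090×21.7 = 5351.7
  fusion: m_ice L_f = 0.118×334000 = 39412
  warm the meltwater: 493.24 T
  water cools: 1.21×4180×(T − 61.5) = 5057.8(T − 61.5)
5551 T = 311055 − 44764 = 266291
T ≈ 47.97 °C — above 0 °C, consistent with complete melting.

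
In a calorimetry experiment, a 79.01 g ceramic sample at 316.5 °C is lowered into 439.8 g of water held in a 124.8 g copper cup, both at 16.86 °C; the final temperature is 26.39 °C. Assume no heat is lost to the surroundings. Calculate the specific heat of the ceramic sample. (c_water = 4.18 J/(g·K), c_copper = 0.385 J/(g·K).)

c ≈ 0.784 J/(g·K)

Setting the total heat transfer to zero:
79.01·c·(26.39 − 316.5) + 439.8·4.18·(26.39 − 16.86) + 124.8·0.385·(26.39 − 16.86) = 0
-22922 c = -17978
c = -17978/-22922 ≈ 0.7843 J/(g·K)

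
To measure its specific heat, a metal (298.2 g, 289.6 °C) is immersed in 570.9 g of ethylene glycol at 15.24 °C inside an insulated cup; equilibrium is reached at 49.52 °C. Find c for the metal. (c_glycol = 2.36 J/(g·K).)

Setting the total heat transfer to zero:
298.2·c·(49.52 − 289.6) + 570.9·2.36·(49.52 − 15.24) = 0
-71592 c = -46186
c = -46186/-71592 ≈ 0.6451 J/(g·K)

c ≈ 0.645 J/(g·K)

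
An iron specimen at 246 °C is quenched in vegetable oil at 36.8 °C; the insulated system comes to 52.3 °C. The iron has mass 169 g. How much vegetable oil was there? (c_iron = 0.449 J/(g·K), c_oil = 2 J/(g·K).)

m ≈ 474 g

Heat lost by the iron = heat gained by the oil:
169×0.449×(246 − 52.3) = m×2×(52.3 − 36.8)
31 m = 14698  ⇒  m ≈ 474.1 g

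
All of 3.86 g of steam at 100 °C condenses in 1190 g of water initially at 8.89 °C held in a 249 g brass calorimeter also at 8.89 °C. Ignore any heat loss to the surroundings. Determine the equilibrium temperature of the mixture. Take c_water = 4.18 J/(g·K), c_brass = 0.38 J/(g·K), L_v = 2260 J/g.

T_f ≈ 10.9 °C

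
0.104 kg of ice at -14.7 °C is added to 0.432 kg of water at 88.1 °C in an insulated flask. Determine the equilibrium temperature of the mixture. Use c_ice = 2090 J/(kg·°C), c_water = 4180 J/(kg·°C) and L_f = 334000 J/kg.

T_f ≈ 54.1 °C

Conservation of energy gives ΣQ = 0:
warm ice to 0 °C: 0.104×2090×(0 − (-14.7)) = 3195.2; latent heat to melt: 0.104×334000 = 34736; meltwater 0→T: 0.104×4180×T = 434.72 T; water cools: 0.432×4180×(T − 88.1) = 1805.8(T − 88.1)
2240.5 T = 159087 − 37931 = 121156
T ≈ 54.08 °C. Since T > 0 °C, the all-ice-melts assumption holds.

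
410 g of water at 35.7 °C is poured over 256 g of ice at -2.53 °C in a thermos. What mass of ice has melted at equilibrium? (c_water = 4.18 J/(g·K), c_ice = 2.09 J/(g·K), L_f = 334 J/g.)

Water can give up m c ΔT = 410×4.18×35.7 = 61183 J before reaching 0 °C.
Of that, 256×2.09×2.53 = 1353.7 J goes to bring the ice to 0 °C, leaving 59829 J.
Melting all 256 g of ice would need 256×334 = 85504 J.
Since 59829 < 85504 J, not all the ice melts; equilibrium is at 0 °C.
m_melted×334 = 59829  ⇒  m_melted ≈ 179.1 g.

m_melted ≈ 179 g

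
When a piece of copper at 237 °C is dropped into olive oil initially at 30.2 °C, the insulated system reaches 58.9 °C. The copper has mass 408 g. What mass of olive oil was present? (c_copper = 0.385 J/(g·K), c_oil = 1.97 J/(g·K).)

Taking heat into each body as positive, Σ m c ΔT = 0:
408·0.385·(58.9 − 237) + m·1.97·(58.9 − 30.2) = 0
56.54 m = 27976
m = 27976/56.54 ≈ 494.8 g

m ≈ 495 g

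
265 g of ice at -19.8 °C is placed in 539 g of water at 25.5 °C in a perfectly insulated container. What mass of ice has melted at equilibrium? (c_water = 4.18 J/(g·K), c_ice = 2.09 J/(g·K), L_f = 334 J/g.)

Water can give up m c ΔT = 539×4.18×25.5 = 57452 J before reaching 0 °C.
Warming the ice to 0 °C takes 265×2.09×19.8 = 10966 J, leaving 46486 J for melting.
Melting all 265 g of ice would need 265×334 = 88510 J.
That's not enough to melt it all — equilibrium is at 0 °C with ice remaining.
Mass melted = 46486/334 ≈ 139.2 g.

m_melted ≈ 139 g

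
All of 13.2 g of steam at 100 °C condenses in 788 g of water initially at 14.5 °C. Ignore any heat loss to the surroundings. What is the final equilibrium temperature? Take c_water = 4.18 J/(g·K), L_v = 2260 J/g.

Sum of m c ΔT and latent-heat terms is zero:
steam→water at 100 °C releases m L_v = 13.2·2260 = 29832; condensate cools 100→T: 13.2·4.18·(T − 100) = 55.18(T − 100); water warms: 788·4.18·(T − 14.5) = 3293.8(T − 14.5)
3349 T = 29832 + 5517.6 + 47761 = 83110
T ≈ 24.82 °C, under the boiling point, so the assumption holds.

T_f ≈ 24.8 °C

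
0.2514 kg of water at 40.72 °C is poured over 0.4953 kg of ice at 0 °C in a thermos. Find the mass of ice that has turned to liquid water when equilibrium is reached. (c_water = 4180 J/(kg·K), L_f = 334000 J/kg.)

Water can give up m c ΔT = 0.2514×4180×40.72 = 42791 J before reaching 0 °C.
To melt every bit of ice: 0.4953×334000 = 165430 J.
That's not enough to melt it all — equilibrium is at 0 °C with ice remaining.
Mass melted = 42791/334000 ≈ 0.1281 kg.

m_melted ≈ 0.128 kg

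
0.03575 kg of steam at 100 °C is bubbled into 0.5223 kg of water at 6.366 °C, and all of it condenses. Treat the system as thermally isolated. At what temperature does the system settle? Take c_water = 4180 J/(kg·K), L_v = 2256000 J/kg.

T_f ≈ 46.9 °C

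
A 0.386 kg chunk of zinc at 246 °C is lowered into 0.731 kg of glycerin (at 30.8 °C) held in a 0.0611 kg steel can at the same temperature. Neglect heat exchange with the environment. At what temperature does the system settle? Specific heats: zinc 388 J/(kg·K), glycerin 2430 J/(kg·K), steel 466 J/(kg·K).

Let T be the final temperature. ΣQ_i = 0:
0.386·388·(T − 246) + 0.731·2430·(T − 30.8) + 0.0611·466·(T − 30.8) = 0
149.77(T − 246) + 1776.3(T − 30.8) + 28.47(T − 30.8) = 0
(149.77 + 1776.3 + 28.47) T = 149.77·246 + 1776.3·30.8 + 28.47·30.8
T ≈ 47.29 °C

T_f ≈ 47.3 °C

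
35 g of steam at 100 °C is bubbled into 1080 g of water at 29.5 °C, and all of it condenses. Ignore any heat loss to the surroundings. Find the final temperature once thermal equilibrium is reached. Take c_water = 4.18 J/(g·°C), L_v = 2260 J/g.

Net heat exchanged in the isolated system is zero:
latent heat released on condensation: 35·2260 = 79100; condensed water 100 °C→T: 146.3(T − 100); water warms: 1080·4.18·(T − 29.5) = 4514.4(T − 29.5)
4660.7 T = 79100 + 14630 + 133175 = 226905
T ≈ 48.68 °C, under the boiling point, so the assumption holds.

T_f ≈ 48.7 °C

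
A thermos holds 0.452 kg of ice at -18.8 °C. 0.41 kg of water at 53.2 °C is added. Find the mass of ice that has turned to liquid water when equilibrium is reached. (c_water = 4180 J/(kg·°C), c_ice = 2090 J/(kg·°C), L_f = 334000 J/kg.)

m_melted ≈ 0.22 kg

Cooling the water to 0 °C releases 0.41×4180×53.2 = 91174 J.
Warming the ice to 0 °C takes 0.452×2090×18.8 = 17760 J, leaving 73414 J for melting.
Fully melting the ice requires m_ice L_f = 0.452×334000 = 150968 J.
Since 73414 < 150968 J, not all the ice melts; equilibrium is at 0 °C.
Mass melted = 73414/334000 ≈ 0.2198 kg.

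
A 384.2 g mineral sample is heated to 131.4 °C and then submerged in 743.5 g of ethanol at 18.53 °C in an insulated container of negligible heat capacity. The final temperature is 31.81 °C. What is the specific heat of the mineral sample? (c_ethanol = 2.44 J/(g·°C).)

c ≈ 0.63 J/(g·°C)

Energy conservation, ΣQ = 0:
384.2×c×(31.81 − 131.4) + 743.5×2.44×(31.81 − 18.53) = 0
-38262 c = -24092
c = -24092/-38262 ≈ 0.6296 J/(g·°C)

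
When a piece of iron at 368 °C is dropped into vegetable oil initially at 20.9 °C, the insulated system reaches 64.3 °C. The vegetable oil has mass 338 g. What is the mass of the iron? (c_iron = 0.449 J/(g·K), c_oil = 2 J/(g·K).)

Heat lost by the iron = heat gained by the oil:
m·0.449·(368 − 64.3) = 338·2·(64.3 − 20.9)
136.36 m = 29338  ⇒  m ≈ 215.2 g

m ≈ 215 g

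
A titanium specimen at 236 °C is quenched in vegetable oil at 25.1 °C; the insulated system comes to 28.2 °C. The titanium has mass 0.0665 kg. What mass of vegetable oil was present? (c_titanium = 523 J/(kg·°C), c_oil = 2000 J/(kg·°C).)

m ≈ 1.17 kg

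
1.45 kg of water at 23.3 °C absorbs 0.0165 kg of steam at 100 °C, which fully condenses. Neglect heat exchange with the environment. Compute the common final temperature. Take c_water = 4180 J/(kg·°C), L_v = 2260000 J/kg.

Energy balance with sensible and latent terms:
condense steam: −0.0165×2260000 = −37290
  condensed water 100 °C→T: 68.97(T − 100)
  water warms: 1.45×4180×(T − 23.3) = 6061(T − 23.3)
6130 T = 37290 + 6897 + 141221 = 185408
T ≈ 30.25 °C, under the boiling point, so the assumption holds.

T_f ≈ 30.2 °C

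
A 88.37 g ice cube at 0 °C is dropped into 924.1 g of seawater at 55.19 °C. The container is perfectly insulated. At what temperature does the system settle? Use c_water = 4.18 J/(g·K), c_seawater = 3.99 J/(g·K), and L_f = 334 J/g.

T_f ≈ 42.9 °C

Setting the total heat transfer to zero:
melt ice: 88.37·334 = 29516; meltwater 0→T: 88.37·4.18·T = 369.39 T; seawater cools: 924.1·3.99·(T − 55.19) = 3687.2(T − 55.19)
4056.5 T = 203494 − 29516 = 173979
T ≈ 42.89 °C (positive, so assuming full melt was valid).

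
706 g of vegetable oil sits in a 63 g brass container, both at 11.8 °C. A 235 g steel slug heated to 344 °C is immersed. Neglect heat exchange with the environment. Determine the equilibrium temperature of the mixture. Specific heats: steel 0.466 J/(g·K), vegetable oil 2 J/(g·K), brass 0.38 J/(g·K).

With ΣQ=0 the equilibrium temperature is the m·c-weighted mean:
T_f = (109.51*344 + 1412*11.8 + 23.94*11.8) / (109.51 + 1412 + 23.94)
    = 54616 / 1545.5 ≈ 35.34 °C

T_f ≈ 35.3 °C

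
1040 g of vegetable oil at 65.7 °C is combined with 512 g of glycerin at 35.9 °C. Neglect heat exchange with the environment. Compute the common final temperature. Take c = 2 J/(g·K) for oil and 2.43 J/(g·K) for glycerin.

T_f ≈ 54.5 °C

T_f = Σ m_i c_i T_i / Σ m_i c_i:
T_f = (2080×65.7 + 1244.2×35.9) / (2080 + 1244.2)
    = 181321 / 3324.2 ≈ 54.55 °C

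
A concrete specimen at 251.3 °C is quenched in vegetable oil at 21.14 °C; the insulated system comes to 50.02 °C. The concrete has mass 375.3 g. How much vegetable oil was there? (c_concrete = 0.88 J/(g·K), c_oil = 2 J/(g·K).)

m ≈ 1150 g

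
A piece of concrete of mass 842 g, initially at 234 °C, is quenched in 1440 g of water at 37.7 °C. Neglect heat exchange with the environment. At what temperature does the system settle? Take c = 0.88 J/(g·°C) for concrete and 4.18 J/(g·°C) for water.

T_f ≈ 59.2 °C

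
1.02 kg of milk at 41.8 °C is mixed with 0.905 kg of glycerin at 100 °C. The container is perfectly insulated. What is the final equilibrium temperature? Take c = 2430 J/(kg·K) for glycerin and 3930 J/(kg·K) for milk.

T_f = Σ m_i c_i T_i / Σ m_i c_i:
T_f = (2199.2×100 + 4008.6×41.8) / (2199.2 + 4008.6)
    = 387474 / 6207.8 ≈ 62.42 °C

T_f ≈ 62.4 °C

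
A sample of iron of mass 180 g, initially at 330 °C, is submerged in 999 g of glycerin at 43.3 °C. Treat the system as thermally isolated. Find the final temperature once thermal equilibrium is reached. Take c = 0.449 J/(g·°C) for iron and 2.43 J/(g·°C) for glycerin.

T_f = Σ m_i c_i T_i / Σ m_i c_i:
T_f = (80.82·330 + 2427.6·43.3) / (80.82 + 2427.6)
    = 131784 / 2508.4 ≈ 52.54 °C

T_f ≈ 52.5 °C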